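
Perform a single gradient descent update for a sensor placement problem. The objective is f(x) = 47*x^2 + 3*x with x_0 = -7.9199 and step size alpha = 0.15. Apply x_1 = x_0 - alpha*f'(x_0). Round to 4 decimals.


We compute the gradient at x_0 and apply the update.
f'(x) = 94*x + 3
f'(-7.9199) = 94*-7.9199 + 3 = -741.4706
x_1 = -7.9199 - 0.15*-741.4706 = 103.3007


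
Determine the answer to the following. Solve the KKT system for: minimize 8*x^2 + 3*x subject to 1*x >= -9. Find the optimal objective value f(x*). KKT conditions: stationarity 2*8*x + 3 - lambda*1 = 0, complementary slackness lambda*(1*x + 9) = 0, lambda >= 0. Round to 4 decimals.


Step 1: Try lambda = 0 (constraint inactive).
Stationarity: 2*8*x + 3 = 0
x* = -3/(2*8) = -0.1875
Check constraint: 1*-0.1875 = -0.1875 >= -9 -- satisfied.
Step 2: Compute optimal value.
f(x*) = 8*(-0.1875)^2 + 3*(-0.1875) = -0.2813


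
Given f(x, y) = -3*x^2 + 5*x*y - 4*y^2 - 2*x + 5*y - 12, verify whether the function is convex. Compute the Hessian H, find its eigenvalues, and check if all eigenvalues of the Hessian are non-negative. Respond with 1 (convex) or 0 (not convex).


The Hessian of f(x,y) = -3*x^2 + 5*x*y - 4*y^2 - 2*x + 5*y - 12 is:
H = [[-6, 5], [5, -8]]
Trace = -6 - 8 = -14
Determinant = -6*-8 - (5)^2 = 23
Discriminant = (-14)^2 - 4*23 = 104.0
Eigenvalues: lambda_1 = -12.099, lambda_2 = -1.901
The function is not convex.

0


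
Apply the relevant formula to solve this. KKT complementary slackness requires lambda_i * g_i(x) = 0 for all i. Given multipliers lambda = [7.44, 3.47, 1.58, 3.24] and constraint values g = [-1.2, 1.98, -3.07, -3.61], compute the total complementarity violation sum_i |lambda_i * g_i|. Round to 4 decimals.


KKT complementary slackness check:
lambda_1 * g_1 = 7.44 * -1.2 = -8.928
lambda_2 * g_2 = 3.47 * 1.98 = 6.8706
lambda_3 * g_3 = 1.58 * -3.07 = -4.8506
lambda_4 * g_4 = 3.24 * -3.61 = -11.6964
Total violation = 8.928 + 6.8706 + 4.8506 + 11.6964 = 32.3456


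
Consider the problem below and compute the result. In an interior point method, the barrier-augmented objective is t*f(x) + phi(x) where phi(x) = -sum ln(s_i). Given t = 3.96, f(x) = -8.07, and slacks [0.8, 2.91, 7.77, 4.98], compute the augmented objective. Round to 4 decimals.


Step 1: Compute log-barrier.
ln values: [-0.2231, 1.0682, 2.0503, 1.6054]
phi = -(-0.2231 + 1.0682 + 2.0503 + 1.6054) = -4.5007
Step 2: Compute augmented objective.
t*f(x) = 3.96*-8.07 = -31.9572
Total = -31.9572 - 4.5007 = -36.4579


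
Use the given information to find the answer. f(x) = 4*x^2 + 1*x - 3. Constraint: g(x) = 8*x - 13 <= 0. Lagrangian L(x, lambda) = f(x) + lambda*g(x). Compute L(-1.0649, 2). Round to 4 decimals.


Step 1: Evaluate f(x).
f(-1.0649) = 4*(-1.0649)^2 + 1*(-1.0649) - 3 = 0.4711
Step 2: Evaluate g(x).
g(-1.0649) = 8*-1.0649 - 13 = -21.5192
Step 3: Compute Lagrangian.
L = 0.4711 + 2*-21.5192 = -42.5673


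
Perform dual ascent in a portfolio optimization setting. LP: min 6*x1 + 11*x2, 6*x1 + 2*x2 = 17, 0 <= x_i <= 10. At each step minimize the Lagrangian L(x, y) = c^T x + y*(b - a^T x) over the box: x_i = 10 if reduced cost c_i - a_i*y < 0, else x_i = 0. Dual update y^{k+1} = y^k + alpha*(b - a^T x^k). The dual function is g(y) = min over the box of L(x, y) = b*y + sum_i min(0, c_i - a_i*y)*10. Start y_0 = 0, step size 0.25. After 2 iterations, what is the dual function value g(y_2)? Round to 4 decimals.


Dual ascent for LP: min 6*x1 + 11*x2, 6*x1 + 2*x2 = 17, 0 <= x_i <= 10
Step 1: y^k = 0.0, reduced costs: (6.0, 11.0)
  x^k = (0.0, 0.0), subgradient = b - a^T x = 17.0
  y^{k+1} = 0.0 + 0.25*17.0 = 4.25
Step 2: y^k = 4.25, reduced costs: (-19.5, 2.5)
  x^k = (10.0, 0.0), subgradient = b - a^T x = -43.0
  y^{k+1} = 4.25 + 0.25*-43.0 = -6.5
Dual objective at y_2 = -6.5: reduced costs (45.0, 24.0), box minimizer x = (0.0, 0.0)
g(y_2) = b*y + (c1 - a1*y)*x1 + (c2 - a2*y)*x2 = 17*(-6.5) + 45.0*0.0 + 24.0*0.0 = -110.5 + 0.0 + 0.0 = -110.5


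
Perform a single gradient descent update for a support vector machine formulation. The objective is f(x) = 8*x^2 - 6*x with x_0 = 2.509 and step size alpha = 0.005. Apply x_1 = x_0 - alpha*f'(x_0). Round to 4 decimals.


We compute the gradient at x_0 and apply the update.
f'(x) = 16*x - 6
f'(2.509) = 16*2.509 - 6 = 34.144
x_1 = 2.509 - 0.005*34.144 = 2.3383


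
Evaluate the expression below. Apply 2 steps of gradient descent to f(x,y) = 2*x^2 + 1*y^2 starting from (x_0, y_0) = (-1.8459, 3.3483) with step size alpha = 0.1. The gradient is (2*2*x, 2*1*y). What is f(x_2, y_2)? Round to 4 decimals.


Gradient descent on f(x,y) = 2*x^2 + 1*y^2.
Starting point: (-1.8459, 3.3483), alpha = 0.1
Step 1: grad_x = 2*2*-1.8459 = -7.3836, grad_y = 2*1*3.3483 = 6.6966
  x_1 = -1.8459 - 0.1*-7.3836 = -1.1075
  y_1 = 3.3483 - 0.1*6.6966 = 2.6786
Step 2: grad_x = 2*2*-1.1075 = -4.4302, grad_y = 2*1*2.6786 = 5.3573
  x_2 = -1.1075 - 0.1*-4.4302 = -0.6645
  y_2 = 2.6786 - 0.1*5.3573 = 2.1429
f(-0.6645, 2.1429) = 2*(-0.6645)^2 + 1*2.1429^2 = 5.4753


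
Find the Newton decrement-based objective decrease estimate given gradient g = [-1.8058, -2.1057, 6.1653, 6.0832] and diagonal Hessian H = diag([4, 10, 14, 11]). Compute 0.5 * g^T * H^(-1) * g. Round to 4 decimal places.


Step 1: H is diagonal, so H^(-1) * g = [-0.4515, -0.2106, 0.4404, 0.553].
Step 2: g^T H^(-1) g = sum_i g_i^2 / H_ii
  = (-1.8058)^2/4 + (-2.1057)^2/10 + (6.1653)^2/14 + (6.0832)^2/11
  = 0.8152 + 0.4434 + 2.7151 + 3.3641 = 7.3378
Step 3: Objective decrease = 0.5 * g^T H^(-1) g = 3.6689


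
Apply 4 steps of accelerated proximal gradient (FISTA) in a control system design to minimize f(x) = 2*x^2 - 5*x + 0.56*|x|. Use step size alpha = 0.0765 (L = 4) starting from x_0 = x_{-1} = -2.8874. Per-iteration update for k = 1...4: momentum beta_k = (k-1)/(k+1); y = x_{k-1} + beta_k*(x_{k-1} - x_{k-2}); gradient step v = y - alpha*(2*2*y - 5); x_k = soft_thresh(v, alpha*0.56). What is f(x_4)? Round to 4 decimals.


FISTA on f(x) = 2*x^2 - 5*x + 0.56*|x|
L = 4, alpha = 0.0765
Iteration 1: beta = 0.0, y = -2.8874 + 0.0*(-2.8874 + 2.8874) = -2.8874
  grad(y) = -16.5496, v = y - alpha*grad = -1.6214
  prox(v) = soft_thresh(-1.6214, 0.0428) = -1.5785
Iteration 2: beta = 0.3333, y = -1.5785 + 0.3333*(-1.5785 + 2.8874) = -1.1422
  grad(y) = -9.5689, v = y - alpha*grad = -0.4102
  prox(v) = soft_thresh(-0.4102, 0.0428) = -0.3674
Iteration 3: beta = 0.5, y = -0.3674 + 0.5*(-0.3674 + 1.5785) = 0.2382
  grad(y) = -4.0471, v = y - alpha*grad = 0.5478
  prox(v) = soft_thresh(0.5478, 0.0428) = 0.505
Iteration 4: beta = 0.6, y = 0.505 + 0.6*(0.505 + 0.3674) = 1.0284
  grad(y) = -0.8864, v = y - alpha*grad = 1.0962
  prox(v) = soft_thresh(1.0962, 0.0428) = 1.0534
f(x_4) = 2*1.0534^2 - 5*1.0534 + 0.56*|1.0534| = -2.4578


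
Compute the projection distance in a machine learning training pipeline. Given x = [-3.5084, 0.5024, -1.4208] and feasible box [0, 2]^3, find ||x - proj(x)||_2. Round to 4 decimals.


Project each component onto [0, 2].
clip(-3.5084) = 0.0, clip(0.5024) = 0.5024, clip(-1.4208) = 0.0
Projection = [0.0, 0.5024, 0.0]
Squared diffs: [12.3089, 0.0, 2.0187]
Distance = sqrt(14.3276) = 3.7852


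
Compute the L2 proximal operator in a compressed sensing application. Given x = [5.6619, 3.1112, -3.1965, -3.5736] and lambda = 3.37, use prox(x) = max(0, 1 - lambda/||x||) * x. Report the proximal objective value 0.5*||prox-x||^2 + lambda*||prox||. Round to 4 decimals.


Step 1: Compute ||x||.
||x|| = 8.0452
Step 2: Compute scaling factor.
scale = max(0, 1 - 3.37/8.0452) = 0.5811
Step 3: prox(x) = [3.2902, 1.808, -1.8575, -2.0767]
||prox(x)|| = 4.6752
Step 4: Proximal objective.
0.5*||prox-x||^2 = 5.6785
lambda*||prox|| = 15.7554
Total = 21.4338


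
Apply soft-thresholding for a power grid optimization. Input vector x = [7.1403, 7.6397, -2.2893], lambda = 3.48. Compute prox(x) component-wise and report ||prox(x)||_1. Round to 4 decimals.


Soft-thresholding with lambda = 3.48:
prox(7.1403) = sign(7.1403)*max(|7.1403| - 3.48, 0) = 3.6603
prox(7.6397) = sign(7.6397)*max(|7.6397| - 3.48, 0) = 4.1597
prox(-2.2893) = sign(-2.2893)*max(|-2.2893| - 3.48, 0) = 0.0
prox(x) = [3.6603, 4.1597, 0.0]
||prox(x)||_1 = 3.6603 + 4.1597 + 0.0 = 7.82


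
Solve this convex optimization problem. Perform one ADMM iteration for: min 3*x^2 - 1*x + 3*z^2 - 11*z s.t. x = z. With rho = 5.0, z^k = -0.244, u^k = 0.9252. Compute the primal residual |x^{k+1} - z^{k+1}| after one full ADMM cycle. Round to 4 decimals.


ADMM iteration with rho = 5.0, z^k = -0.244, u^k = 0.9252
Step 1: x-update.
Minimize 3*x^2 - 1*x + (5.0/2)*(x + 0.244 + 0.9252)^2
FOC: (2*3 + 5.0)*x = 1 + 5.0*(-0.244 - 0.9252)
x^{k+1} = -0.4405
Step 2: z-update.
Minimize 3*z^2 - 11*z + (5.0/2)*(-0.4405 - z + 0.9252)^2
FOC: (2*3 + 5.0)*z = 11 + 5.0*(-0.4405 + 0.9252)
z^{k+1} = 1.2203
Step 3: u-update.
u^{k+1} = 0.9252 - 0.4405 - 1.2203 = -0.7356
Step 4: Primal residual = |-0.4405 - 1.2203| = 1.6608


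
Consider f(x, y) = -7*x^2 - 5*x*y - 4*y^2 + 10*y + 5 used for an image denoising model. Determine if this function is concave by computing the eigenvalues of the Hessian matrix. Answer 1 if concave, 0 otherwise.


The Hessian of f(x,y) = -7*x^2 - 5*x*y - 4*y^2 + 10*y + 5 is:
H = [[-14, -5], [-5, -8]]
Trace = -14 - 8 = -22
Determinant = -14*-8 - (-5)^2 = 87
Discriminant = (-22)^2 - 4*87 = 136.0
Eigenvalues: lambda_1 = -16.831, lambda_2 = -5.169
The function is concave.

1


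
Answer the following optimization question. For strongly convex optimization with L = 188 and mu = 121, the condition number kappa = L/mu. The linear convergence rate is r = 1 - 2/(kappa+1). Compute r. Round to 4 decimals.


Step 1: Compute the condition number.
kappa = L/mu = 188/121 = 1.5537
Step 2: Compute the convergence rate.
r = 1 - 2/(kappa + 1) = 1 - 2*mu/(L + mu) = (L - mu)/(L + mu) = 67/309 = 0.2168


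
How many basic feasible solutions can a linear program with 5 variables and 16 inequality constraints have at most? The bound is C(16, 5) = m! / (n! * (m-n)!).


Each vertex corresponds to some choice of n active constraints out of m, so the number of vertices is at most C(m, n) = m! / (n!(m-n)!).
m = 16, n = 5
Numerator: 16 * 15 * 14 * 13 * 12
Denominator: 5! = 120
C(16, 5) = 4368


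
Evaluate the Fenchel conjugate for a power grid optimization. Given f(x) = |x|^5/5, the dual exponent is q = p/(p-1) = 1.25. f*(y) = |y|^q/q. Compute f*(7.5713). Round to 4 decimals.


The conjugate exponent q satisfies 1/p + 1/q = 1.
p = 5, so q = 5/(5 - 1) = 1.25
|y|^q = 7.5713^1.25 = 12.5592
f*(7.5713) = 12.5592 / 1.25 = 10.0474


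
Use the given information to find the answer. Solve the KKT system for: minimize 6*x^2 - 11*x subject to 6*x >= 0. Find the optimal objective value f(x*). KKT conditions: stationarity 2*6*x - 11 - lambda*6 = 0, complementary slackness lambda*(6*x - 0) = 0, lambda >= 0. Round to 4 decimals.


Step 1: Try lambda = 0 (constraint inactive).
Stationarity: 2*6*x - 11 = 0
x* = 11/(2*6) = 11/12 = 0.9167 (rounded; the exact value 11/12 is used below)
Check constraint: 6*0.9167 = 5.5002 >= 0 -- satisfied.
Step 2: Compute optimal value.
f(x*) = 6*(11/12)^2 - 11*(11/12) = -5.0417


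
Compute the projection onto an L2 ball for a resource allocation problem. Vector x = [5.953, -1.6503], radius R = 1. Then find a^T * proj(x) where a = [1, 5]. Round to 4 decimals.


Step 1: Compute ||x|| (intermediates to 6 decimals).
||x|| = sqrt(5.953^2 + (-1.6503)^2) = 6.177516
Step 2: Project.
Since ||x|| > R, scale = R/||x|| = 1/6.177516 = 0.161877, proj(x) = scale * x
proj(x) = [0.963654, -0.267146]
Step 3: Dot product.
a^T * proj(x) = 1*0.963654 + 5*(-0.267146) = -0.3721


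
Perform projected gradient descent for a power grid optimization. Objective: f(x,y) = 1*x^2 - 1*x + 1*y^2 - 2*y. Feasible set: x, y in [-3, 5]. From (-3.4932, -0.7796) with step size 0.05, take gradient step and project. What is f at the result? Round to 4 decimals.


Step 1: Compute gradient at (-3.4932, -0.7796).
grad_x = 2*1*-3.4932 - 1 = -7.9864
grad_y = 2*1*-0.7796 - 2 = -3.5592
Step 2: Gradient step.
x_raw = -3.4932 - 0.05*-7.9864 = -3.0939
y_raw = -0.7796 - 0.05*-3.5592 = -0.6016
Step 3: Project onto [-3, 5].
x_proj = clip(-3.0939) = -3.0
y_proj = clip(-0.6016) = -0.6016
Step 4: Evaluate f.
f(-3.0, -0.6016) = 13.5653


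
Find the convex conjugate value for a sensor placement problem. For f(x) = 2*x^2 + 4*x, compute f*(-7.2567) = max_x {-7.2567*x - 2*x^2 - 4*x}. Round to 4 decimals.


f*(y) = sup_x {y*x - a*x^2 - b*x} = sup_x {(y-b)*x - a*x^2}
FOC: (y - b) - 2a*x = 0 => x* = (y - b)/(2a)
x* = (-7.2567 - 4)/(2*2) = -2.8142
f*(-7.2567) = (y-b)^2/(4a) = (-7.2567 - 4)^2/(4*2)
= 126.7133/8 = 15.8392


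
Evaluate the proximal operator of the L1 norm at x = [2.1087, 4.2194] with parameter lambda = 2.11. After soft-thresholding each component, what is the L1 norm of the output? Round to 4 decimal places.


Soft-thresholding with lambda = 2.11:
prox(2.1087) = sign(2.1087)*max(|2.1087| - 2.11, 0) = 0.0
prox(4.2194) = sign(4.2194)*max(|4.2194| - 2.11, 0) = 2.1094
prox(x) = [0.0, 2.1094]
||prox(x)||_1 = 0.0 + 2.1094 = 2.1094


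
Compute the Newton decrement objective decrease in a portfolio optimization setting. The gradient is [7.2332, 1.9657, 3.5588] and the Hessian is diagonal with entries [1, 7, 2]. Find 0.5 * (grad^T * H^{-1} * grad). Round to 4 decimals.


Step 1: H is diagonal, so H^(-1) * g = [7.2332, 0.2808, 1.7794].
Step 2: g^T H^(-1) g = sum_i g_i^2 / H_ii
  = (7.2332)^2/1 + (1.9657)^2/7 + (3.5588)^2/2
  = 52.3192 + 0.552 + 6.3325 = 59.2037
Step 3: Objective decrease = 0.5 * g^T H^(-1) g = 29.6019


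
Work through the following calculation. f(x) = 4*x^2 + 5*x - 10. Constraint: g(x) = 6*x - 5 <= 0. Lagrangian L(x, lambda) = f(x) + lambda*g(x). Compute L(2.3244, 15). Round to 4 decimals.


Step 1: Evaluate f(x).
f(2.3244) = 4*2.3244^2 + 5*2.3244 - 10 = 23.2333
Step 2: Evaluate g(x).
g(2.3244) = 6*2.3244 - 5 = 8.9464
Step 3: Compute Lagrangian.
L = 23.2333 + 15*8.9464 = 157.4293


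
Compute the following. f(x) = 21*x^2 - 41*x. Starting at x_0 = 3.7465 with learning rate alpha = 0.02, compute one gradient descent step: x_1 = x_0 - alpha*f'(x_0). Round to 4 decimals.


We compute the gradient at x_0 and apply the update.
f'(x) = 42*x - 41
f'(3.7465) = 42*3.7465 - 41 = 116.353
x_1 = 3.7465 - 0.02*116.353 = 1.4194


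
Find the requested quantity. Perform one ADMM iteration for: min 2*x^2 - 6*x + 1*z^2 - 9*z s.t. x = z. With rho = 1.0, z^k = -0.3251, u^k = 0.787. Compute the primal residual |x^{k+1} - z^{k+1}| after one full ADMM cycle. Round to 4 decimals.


ADMM iteration with rho = 1.0, z^k = -0.3251, u^k = 0.787
Step 1: x-update.
Minimize 2*x^2 - 6*x + (1.0/2)*(x + 0.3251 + 0.787)^2
FOC: (2*2 + 1.0)*x = 6 + 1.0*(-0.3251 - 0.787)
x^{k+1} = 0.9776
Step 2: z-update.
Minimize 1*z^2 - 9*z + (1.0/2)*(0.9776 - z + 0.787)^2
FOC: (2*1 + 1.0)*z = 9 + 1.0*(0.9776 + 0.787)
z^{k+1} = 3.5882
Step 3: u-update.
u^{k+1} = 0.787 + 0.9776 - 3.5882 = -1.8236
Step 4: Primal residual = |0.9776 - 3.5882| = 2.6106


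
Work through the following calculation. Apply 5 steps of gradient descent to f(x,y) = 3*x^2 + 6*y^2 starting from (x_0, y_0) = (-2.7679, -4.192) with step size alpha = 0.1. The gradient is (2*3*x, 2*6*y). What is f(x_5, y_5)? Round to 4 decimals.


Gradient descent on f(x,y) = 3*x^2 + 6*y^2.
Starting point: (-2.7679, -4.192), alpha = 0.1
Step 1: grad_x = 2*3*-2.7679 = -16.6074, grad_y = 2*6*-4.192 = -50.304
  x_1 = -2.7679 - 0.1*-16.6074 = -1.1072
  y_1 = -4.192 - 0.1*-50.304 = 0.8384
Step 2: grad_x = 2*3*-1.1072 = -6.643, grad_y = 2*6*0.8384 = 10.0608
  x_2 = -1.1072 - 0.1*-6.643 = -0.4429
  y_2 = 0.8384 - 0.1*10.0608 = -0.1677
Step 3: grad_x = 2*3*-0.4429 = -2.6572, grad_y = 2*6*-0.1677 = -2.0122
  x_3 = -0.4429 - 0.1*-2.6572 = -0.1771
  y_3 = -0.1677 - 0.1*-2.0122 = 0.0335
Step 4: grad_x = 2*3*-0.1771 = -1.0629, grad_y = 2*6*0.0335 = 0.4024
  x_4 = -0.1771 - 0.1*-1.0629 = -0.0709
  y_4 = 0.0335 - 0.1*0.4024 = -0.0067
Step 5: grad_x = 2*3*-0.0709 = -0.4251, grad_y = 2*6*-0.0067 = -0.0805
  x_5 = -0.0709 - 0.1*-0.4251 = -0.0283
  y_5 = -0.0067 - 0.1*-0.0805 = 0.0013
f(-0.0283, 0.0013) = 3*(-0.0283)^2 + 6*0.0013^2 = 0.0024


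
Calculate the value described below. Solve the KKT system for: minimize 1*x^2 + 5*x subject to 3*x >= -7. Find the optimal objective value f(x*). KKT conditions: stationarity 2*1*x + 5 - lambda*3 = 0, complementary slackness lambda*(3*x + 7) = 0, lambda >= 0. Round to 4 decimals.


Step 1: Try lambda = 0 (constraint inactive).
x_unc = -5/(2*1) = -2.5
Check: 3*-2.5 = -7.5 < -7 -- violated!
Step 2: Constraint must be active: 3*x = -7
x* = -7/3 = -2.3333 (rounded; the exact value -7/3 is used below)
lambda = (2*1*(-7/3) + 5)/3 = 0.1111
Step 3: Compute optimal value.
f(x*) = 1*(-7/3)^2 + 5*(-7/3) = -6.2222


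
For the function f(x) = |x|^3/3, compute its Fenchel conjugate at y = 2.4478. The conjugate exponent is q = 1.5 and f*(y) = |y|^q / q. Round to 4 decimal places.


The conjugate exponent q satisfies 1/p + 1/q = 1.
p = 3, so q = 3/(3 - 1) = 1.5
|y|^q = 2.4478^1.5 = 3.8297
f*(2.4478) = 3.8297 / 1.5 = 2.5531


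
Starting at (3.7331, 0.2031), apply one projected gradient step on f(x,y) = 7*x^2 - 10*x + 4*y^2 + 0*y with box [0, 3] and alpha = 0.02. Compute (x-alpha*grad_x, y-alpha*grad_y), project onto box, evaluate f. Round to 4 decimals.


Step 1: Compute gradient at (3.7331, 0.2031).
grad_x = 2*7*3.7331 - 10 = 42.2634
grad_y = 2*4*0.2031 + 0 = 1.6248
Step 2: Gradient step.
x_raw = 3.7331 - 0.02*42.2634 = 2.8878
y_raw = 0.2031 - 0.02*1.6248 = 0.1706
Step 3: Project onto [0, 3].
x_proj = clip(2.8878) = 2.8878
y_proj = clip(0.1706) = 0.1706
Step 4: Evaluate f.
f(2.8878, 0.1706) = 29.6151


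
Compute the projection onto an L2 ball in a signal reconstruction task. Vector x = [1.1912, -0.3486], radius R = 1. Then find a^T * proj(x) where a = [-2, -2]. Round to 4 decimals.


Step 1: Compute ||x|| (intermediates to 6 decimals).
||x|| = sqrt(1.1912^2 + (-0.3486)^2) = 1.241161
Step 2: Project.
Since ||x|| > R, scale = R/||x|| = 1/1.241161 = 0.805697, proj(x) = scale * x
proj(x) = [0.959746, -0.280866]
Step 3: Dot product.
a^T * proj(x) = -2*0.959746 - 2*(-0.280866) = -1.3578


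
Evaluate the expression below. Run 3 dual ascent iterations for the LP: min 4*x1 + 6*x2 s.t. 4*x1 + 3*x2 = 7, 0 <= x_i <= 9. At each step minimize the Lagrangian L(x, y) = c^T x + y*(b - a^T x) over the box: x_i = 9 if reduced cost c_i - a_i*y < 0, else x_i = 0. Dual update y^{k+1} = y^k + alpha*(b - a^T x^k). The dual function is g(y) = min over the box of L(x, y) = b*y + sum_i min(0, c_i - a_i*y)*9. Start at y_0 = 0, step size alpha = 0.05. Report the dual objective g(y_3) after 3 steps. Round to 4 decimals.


Dual ascent for LP: min 4*x1 + 6*x2, 4*x1 + 3*x2 = 7, 0 <= x_i <= 9
Step 1: y^k = 0.0, reduced costs: (4.0, 6.0)
  x^k = (0.0, 0.0), subgradient = b - a^T x = 7.0
  y^{k+1} = 0.0 + 0.05*7.0 = 0.35
Step 2: y^k = 0.35, reduced costs: (2.6, 4.95)
  x^k = (0.0, 0.0), subgradient = b - a^T x = 7.0
  y^{k+1} = 0.35 + 0.05*7.0 = 0.7
Step 3: y^k = 0.7, reduced costs: (1.2, 3.9)
  x^k = (0.0, 0.0), subgradient = b - a^T x = 7.0
  y^{k+1} = 0.7 + 0.05*7.0 = 1.05
Dual objective at y_3 = 1.05: reduced costs (-0.2, 2.85), box minimizer x = (9.0, 0.0)
g(y_3) = b*y + (c1 - a1*y)*x1 + (c2 - a2*y)*x2 = 7*1.05 + (-0.2)*9.0 + 2.85*0.0 = 7.35 - 1.8 + 0.0 = 5.55


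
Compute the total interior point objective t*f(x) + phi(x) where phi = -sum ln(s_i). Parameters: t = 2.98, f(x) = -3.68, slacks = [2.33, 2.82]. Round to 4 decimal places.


Step 1: Compute log-barrier.
ln values: [0.8459, 1.0367]
phi = -(0.8459 + 1.0367) = -1.8826
Step 2: Compute augmented objective.
t*f(x) = 2.98*-3.68 = -10.9664
Total = -10.9664 - 1.8826 = -12.849


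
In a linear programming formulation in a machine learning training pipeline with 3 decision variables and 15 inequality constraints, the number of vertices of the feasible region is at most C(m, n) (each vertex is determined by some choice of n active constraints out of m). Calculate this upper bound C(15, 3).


Each vertex corresponds to some choice of n active constraints out of m, so the number of vertices is at most C(m, n) = m! / (n!(m-n)!).
m = 15, n = 3
Numerator: 15 * 14 * 13
Denominator: 3! = 6
C(15, 3) = 455


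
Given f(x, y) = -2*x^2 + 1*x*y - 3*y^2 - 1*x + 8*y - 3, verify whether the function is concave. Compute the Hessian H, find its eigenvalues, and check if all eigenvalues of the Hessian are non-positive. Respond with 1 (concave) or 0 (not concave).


The Hessian of f(x,y) = -2*x^2 + 1*x*y - 3*y^2 - 1*x + 8*y - 3 is:
H = [[-4, 1], [1, -6]]
Trace = -4 - 6 = -10
Determinant = -4*-6 - (1)^2 = 23
Discriminant = (-10)^2 - 4*23 = 8.0
Eigenvalues: lambda_1 = -6.4142, lambda_2 = -3.5858
The function is concave.

1


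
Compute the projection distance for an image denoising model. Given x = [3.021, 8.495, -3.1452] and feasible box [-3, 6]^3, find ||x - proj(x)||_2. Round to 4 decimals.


Project each component onto [-3, 6].
clip(3.021) = 3.021, clip(8.495) = 6.0, clip(-3.1452) = -3.0
Projection = [3.021, 6.0, -3.0]
Squared diffs: [0.0, 6.225, 0.0211]
Distance = sqrt(6.2461) = 2.4992


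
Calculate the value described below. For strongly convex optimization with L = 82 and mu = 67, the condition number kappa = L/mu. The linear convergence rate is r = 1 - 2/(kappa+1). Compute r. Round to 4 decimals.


Step 1: Compute the condition number.
kappa = L/mu = 82/67 = 1.2239
Step 2: Compute the convergence rate.
r = 1 - 2/(kappa + 1) = 1 - 2*mu/(L + mu) = (L - mu)/(L + mu) = 15/149 = 0.1007


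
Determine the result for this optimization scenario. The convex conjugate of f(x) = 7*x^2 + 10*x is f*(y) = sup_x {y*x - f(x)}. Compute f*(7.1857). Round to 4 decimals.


f*(y) = sup_x {y*x - a*x^2 - b*x} = sup_x {(y-b)*x - a*x^2}
FOC: (y - b) - 2a*x = 0 => x* = (y - b)/(2a)
x* = (7.1857 - 10)/(2*7) = -0.201
f*(7.1857) = (y-b)^2/(4a) = (7.1857 - 10)^2/(4*7)
= 7.9203/28 = 0.2829


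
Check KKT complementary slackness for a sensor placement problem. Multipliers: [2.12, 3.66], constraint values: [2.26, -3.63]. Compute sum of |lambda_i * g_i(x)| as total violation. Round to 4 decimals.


KKT complementary slackness check:
lambda_1 * g_1 = 2.12 * 2.26 = 4.7912
lambda_2 * g_2 = 3.66 * -3.63 = -13.2858
Total violation = 4.7912 + 13.2858 = 18.077


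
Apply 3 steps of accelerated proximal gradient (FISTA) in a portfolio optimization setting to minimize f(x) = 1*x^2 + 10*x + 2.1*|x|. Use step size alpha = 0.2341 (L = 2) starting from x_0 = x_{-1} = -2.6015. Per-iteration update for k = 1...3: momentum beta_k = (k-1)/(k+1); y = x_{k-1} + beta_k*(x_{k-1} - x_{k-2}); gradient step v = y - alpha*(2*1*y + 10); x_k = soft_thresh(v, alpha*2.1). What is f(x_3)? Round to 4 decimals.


FISTA on f(x) = 1*x^2 + 10*x + 2.1*|x|
L = 2, alpha = 0.2341
Iteration 1: beta = 0.0, y = -2.6015 + 0.0*(-2.6015 + 2.6015) = -2.6015
  grad(y) = 4.797, v = y - alpha*grad = -3.7245
  prox(v) = soft_thresh(-3.7245, 0.4916) = -3.2329
Iteration 2: beta = 0.3333, y = -3.2329 + 0.3333*(-3.2329 + 2.6015) = -3.4433
  grad(y) = 3.1134, v = y - alpha*grad = -4.1722
  prox(v) = soft_thresh(-4.1722, 0.4916) = -3.6805
Iteration 3: beta = 0.5, y = -3.6805 + 0.5*(-3.6805 + 3.2329) = -3.9044
  grad(y) = 2.1912, v = y - alpha*grad = -4.4174
  prox(v) = soft_thresh(-4.4174, 0.4916) = -3.9257
f(x_3) = 1*(-3.9257)^2 + 10*(-3.9257) + 2.1*|-3.9257| = -15.6019


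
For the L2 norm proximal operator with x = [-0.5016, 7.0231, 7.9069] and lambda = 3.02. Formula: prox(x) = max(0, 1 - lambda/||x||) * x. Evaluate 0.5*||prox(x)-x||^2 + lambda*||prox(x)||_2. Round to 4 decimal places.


Step 1: Compute ||x||.
||x|| = 10.5875
Step 2: Compute scaling factor.
scale = max(0, 1 - 3.02/10.5875) = 0.7148
Step 3: prox(x) = [-0.3585, 5.0198, 5.6515]
||prox(x)|| = 7.5675
Step 4: Proximal objective.
0.5*||prox-x||^2 = 4.5602
lambda*||prox|| = 22.8539
Total = 27.414


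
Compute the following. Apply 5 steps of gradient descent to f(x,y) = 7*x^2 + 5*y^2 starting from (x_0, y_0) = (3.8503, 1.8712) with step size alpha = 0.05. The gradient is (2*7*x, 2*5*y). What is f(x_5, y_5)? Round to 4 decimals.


Gradient descent on f(x,y) = 7*x^2 + 5*y^2.
Starting point: (3.8503, 1.8712), alpha = 0.05
Step 1: grad_x = 2*7*3.8503 = 53.9042, grad_y = 2*5*1.8712 = 18.712
  x_1 = 3.8503 - 0.05*53.9042 = 1.1551
  y_1 = 1.8712 - 0.05*18.712 = 0.9356
Step 2: grad_x = 2*7*1.1551 = 16.1713, grad_y = 2*5*0.9356 = 9.356
  x_2 = 1.1551 - 0.05*16.1713 = 0.3465
  y_2 = 0.9356 - 0.05*9.356 = 0.4678
Step 3: grad_x = 2*7*0.3465 = 4.8514, grad_y = 2*5*0.4678 = 4.678
  x_3 = 0.3465 - 0.05*4.8514 = 0.104
  y_3 = 0.4678 - 0.05*4.678 = 0.2339
Step 4: grad_x = 2*7*0.104 = 1.4554, grad_y = 2*5*0.2339 = 2.339
  x_4 = 0.104 - 0.05*1.4554 = 0.0312
  y_4 = 0.2339 - 0.05*2.339 = 0.117
Step 5: grad_x = 2*7*0.0312 = 0.4366, grad_y = 2*5*0.117 = 1.1695
  x_5 = 0.0312 - 0.05*0.4366 = 0.0094
  y_5 = 0.117 - 0.05*1.1695 = 0.0585
f(0.0094, 0.0585) = 7*0.0094^2 + 5*0.0585^2 = 0.0177


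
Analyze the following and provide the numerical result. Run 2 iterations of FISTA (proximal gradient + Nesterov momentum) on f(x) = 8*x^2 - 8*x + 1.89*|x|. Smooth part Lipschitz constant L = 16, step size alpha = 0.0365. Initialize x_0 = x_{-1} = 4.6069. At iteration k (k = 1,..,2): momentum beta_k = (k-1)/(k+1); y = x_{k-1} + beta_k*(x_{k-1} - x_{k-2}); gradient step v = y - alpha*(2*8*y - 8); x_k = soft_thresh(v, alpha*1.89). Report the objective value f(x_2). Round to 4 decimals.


FISTA on f(x) = 8*x^2 - 8*x + 1.89*|x|
L = 16, alpha = 0.0365
Iteration 1: beta = 0.0, y = 4.6069 + 0.0*(4.6069 - 4.6069) = 4.6069
  grad(y) = 65.7104, v = y - alpha*grad = 2.2085
  prox(v) = soft_thresh(2.2085, 0.069) = 2.1395
Iteration 2: beta = 0.3333, y = 2.1395 + 0.3333*(2.1395 - 4.6069) = 1.317
  grad(y) = 13.0722, v = y - alpha*grad = 0.8399
  prox(v) = soft_thresh(0.8399, 0.069) = 0.7709
f(x_2) = 8*0.7709^2 - 8*0.7709 + 1.89*|0.7709| = 0.0441


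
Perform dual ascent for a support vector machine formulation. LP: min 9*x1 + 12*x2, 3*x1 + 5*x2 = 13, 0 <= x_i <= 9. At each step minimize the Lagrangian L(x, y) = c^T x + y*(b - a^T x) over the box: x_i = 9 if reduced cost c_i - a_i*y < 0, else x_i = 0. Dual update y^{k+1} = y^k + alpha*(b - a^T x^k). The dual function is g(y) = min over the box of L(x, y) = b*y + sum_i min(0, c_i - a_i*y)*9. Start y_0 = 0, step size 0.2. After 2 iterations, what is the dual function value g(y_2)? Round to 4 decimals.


Dual ascent for LP: min 9*x1 + 12*x2, 3*x1 + 5*x2 = 13, 0 <= x_i <= 9
Step 1: y^k = 0.0, reduced costs: (9.0, 12.0)
  x^k = (0.0, 0.0), subgradient = b - a^T x = 13.0
  y^{k+1} = 0.0 + 0.2*13.0 = 2.6
Step 2: y^k = 2.6, reduced costs: (1.2, -1.0)
  x^k = (0.0, 9.0), subgradient = b - a^T x = -32.0
  y^{k+1} = 2.6 + 0.2*-32.0 = -3.8
Dual objective at y_2 = -3.8: reduced costs (20.4, 31.0), box minimizer x = (0.0, 0.0)
g(y_2) = b*y + (c1 - a1*y)*x1 + (c2 - a2*y)*x2 = 13*(-3.8) + 20.4*0.0 + 31.0*0.0 = -49.4 + 0.0 + 0.0 = -49.4


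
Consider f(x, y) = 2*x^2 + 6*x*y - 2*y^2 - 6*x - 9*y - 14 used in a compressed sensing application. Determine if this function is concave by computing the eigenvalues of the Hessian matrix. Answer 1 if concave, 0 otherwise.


The Hessian of f(x,y) = 2*x^2 + 6*x*y - 2*y^2 - 6*x - 9*y - 14 is:
H = [[4, 6], [6, -4]]
Trace = 4 - 4 = 0
Determinant = 4*-4 - (6)^2 = -52
Discriminant = (0)^2 - 4*-52 = 208.0
Eigenvalues: lambda_1 = -7.2111, lambda_2 = 7.2111
The function is not concave.

0


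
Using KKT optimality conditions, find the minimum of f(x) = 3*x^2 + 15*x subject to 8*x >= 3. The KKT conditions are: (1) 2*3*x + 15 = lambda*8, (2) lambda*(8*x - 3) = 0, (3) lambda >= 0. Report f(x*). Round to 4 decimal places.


Step 1: Try lambda = 0 (constraint inactive).
x_unc = -15/(2*3) = -2.5
Check: 8*-2.5 = -20.0 < 3 -- violated!
Step 2: Constraint must be active: 8*x = 3
x* = 3/8 = 0.375
lambda = (2*3*0.375 + 15)/8 = 2.1563
Step 3: Compute optimal value.
f(x*) = 3*0.375^2 + 15*0.375 = 6.0469


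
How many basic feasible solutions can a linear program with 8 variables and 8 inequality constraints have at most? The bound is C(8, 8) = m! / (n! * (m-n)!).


Each vertex corresponds to some choice of n active constraints out of m, so the number of vertices is at most C(m, n) = m! / (n!(m-n)!).
m = 8, n = 8
Numerator: 8 * 7 * 6 * 5 * 4 * 3 * 2 * 1
Denominator: 8! = 40320
C(8, 8) = 1


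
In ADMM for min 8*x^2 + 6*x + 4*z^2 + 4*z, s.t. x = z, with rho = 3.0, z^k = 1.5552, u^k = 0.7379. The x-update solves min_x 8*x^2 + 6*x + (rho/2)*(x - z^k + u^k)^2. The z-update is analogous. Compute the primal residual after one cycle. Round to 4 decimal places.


ADMM iteration with rho = 3.0, z^k = 1.5552, u^k = 0.7379
Step 1: x-update.
Minimize 8*x^2 + 6*x + (3.0/2)*(x - 1.5552 + 0.7379)^2
FOC: (2*8 + 3.0)*x = -6 + 3.0*(1.5552 - 0.7379)
x^{k+1} = -0.1867
Step 2: z-update.
Minimize 4*z^2 + 4*z + (3.0/2)*(-0.1867 - z + 0.7379)^2
FOC: (2*4 + 3.0)*z = -4 + 3.0*(-0.1867 + 0.7379)
z^{k+1} = -0.2133
Step 3: u-update.
u^{k+1} = 0.7379 - 0.1867 + 0.2133 = 0.7645
Step 4: Primal residual = |-0.1867 + 0.2133| = 0.0266


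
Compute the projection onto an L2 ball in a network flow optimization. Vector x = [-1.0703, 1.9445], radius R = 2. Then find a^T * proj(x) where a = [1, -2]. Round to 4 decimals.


Step 1: Compute ||x|| (intermediates to 6 decimals).
||x|| = sqrt((-1.0703)^2 + 1.9445^2) = 2.2196
Step 2: Project.
Since ||x|| > R, scale = R/||x|| = 2/2.2196 = 0.901063, proj(x) = scale * x
proj(x) = [-0.964408, 1.752117]
Step 3: Dot product.
a^T * proj(x) = 1*(-0.964408) - 2*1.752117 = -4.4686


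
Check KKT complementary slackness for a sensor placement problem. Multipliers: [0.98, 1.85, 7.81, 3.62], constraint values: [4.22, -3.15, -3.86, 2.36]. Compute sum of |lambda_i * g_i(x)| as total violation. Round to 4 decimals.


KKT complementary slackness check:
lambda_1 * g_1 = 0.98 * 4.22 = 4.1356
lambda_2 * g_2 = 1.85 * -3.15 = -5.8275
lambda_3 * g_3 = 7.81 * -3.86 = -30.1466
lambda_4 * g_4 = 3.62 * 2.36 = 8.5432
Total violation = 4.1356 + 5.8275 + 30.1466 + 8.5432 = 48.6529


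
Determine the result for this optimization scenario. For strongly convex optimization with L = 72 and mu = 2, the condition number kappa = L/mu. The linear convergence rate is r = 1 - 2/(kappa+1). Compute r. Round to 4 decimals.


Step 1: Compute the condition number.
kappa = L/mu = 72/2 = 36.0
Step 2: Compute the convergence rate.
r = 1 - 2/(kappa + 1) = 1 - 2*mu/(L + mu) = (L - mu)/(L + mu) = 70/74 = 0.9459


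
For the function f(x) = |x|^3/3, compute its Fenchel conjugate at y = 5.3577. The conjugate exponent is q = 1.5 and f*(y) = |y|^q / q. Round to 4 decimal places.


The conjugate exponent q satisfies 1/p + 1/q = 1.
p = 3, so q = 3/(3 - 1) = 1.5
|y|^q = 5.3577^1.5 = 12.4013
f*(5.3577) = 12.4013 / 1.5 = 8.2675


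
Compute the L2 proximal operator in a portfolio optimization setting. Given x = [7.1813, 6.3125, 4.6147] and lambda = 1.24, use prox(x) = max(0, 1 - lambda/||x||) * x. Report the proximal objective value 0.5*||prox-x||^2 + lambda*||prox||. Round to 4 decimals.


Step 1: Compute ||x||.
||x|| = 10.6167
Step 2: Compute scaling factor.
scale = max(0, 1 - 1.24/10.6167) = 0.8832
Step 3: prox(x) = [6.3425, 5.5752, 4.0757]
||prox(x)|| = 9.3767
Step 4: Proximal objective.
0.5*||prox-x||^2 = 0.7688
lambda*||prox|| = 11.6271
Total = 12.3959


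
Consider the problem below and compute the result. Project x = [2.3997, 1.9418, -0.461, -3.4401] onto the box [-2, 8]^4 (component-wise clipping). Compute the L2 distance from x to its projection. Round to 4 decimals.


Project each component onto [-2, 8].
clip(2.3997) = 2.3997, clip(1.9418) = 1.9418, clip(-0.461) = -0.461, clip(-3.4401) = -2.0
Projection = [2.3997, 1.9418, -0.461, -2.0]
Squared diffs: [0.0, 0.0, 0.0, 2.0739]
Distance = sqrt(2.0739) = 1.4401


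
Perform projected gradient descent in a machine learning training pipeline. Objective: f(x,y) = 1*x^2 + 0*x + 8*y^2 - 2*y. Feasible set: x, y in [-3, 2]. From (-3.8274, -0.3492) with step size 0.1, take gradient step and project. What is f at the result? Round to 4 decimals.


Step 1: Compute gradient at (-3.8274, -0.3492).
grad_x = 2*1*-3.8274 + 0 = -7.6548
grad_y = 2*8*-0.3492 - 2 = -7.5872
Step 2: Gradient step.
x_raw = -3.8274 - 0.1*-7.6548 = -3.0619
y_raw = -0.3492 - 0.1*-7.5872 = 0.4095
Step 3: Project onto [-3, 2].
x_proj = clip(-3.0619) = -3.0
y_proj = clip(0.4095) = 0.4095
Step 4: Evaluate f.
f(-3.0, 0.4095) = 9.5226


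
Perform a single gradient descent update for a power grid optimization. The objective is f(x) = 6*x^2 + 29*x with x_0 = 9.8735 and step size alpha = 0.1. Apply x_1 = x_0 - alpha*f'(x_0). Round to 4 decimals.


We compute the gradient at x_0 and apply the update.
f'(x) = 12*x + 29
f'(9.8735) = 12*9.8735 + 29 = 147.482
x_1 = 9.8735 - 0.1*147.482 = -4.8747


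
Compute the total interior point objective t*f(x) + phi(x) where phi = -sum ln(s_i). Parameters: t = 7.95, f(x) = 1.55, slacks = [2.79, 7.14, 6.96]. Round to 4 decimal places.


Step 1: Compute log-barrier.
ln values: [1.026, 1.9657, 1.9402]
phi = -(1.026 + 1.9657 + 1.9402) = -4.9319
Step 2: Compute augmented objective.
t*f(x) = 7.95*1.55 = 12.3225
Total = 12.3225 - 4.9319 = 7.3906


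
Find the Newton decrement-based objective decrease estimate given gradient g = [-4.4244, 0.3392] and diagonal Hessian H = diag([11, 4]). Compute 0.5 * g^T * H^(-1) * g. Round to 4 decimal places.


Step 1: H is diagonal, so H^(-1) * g = [-0.4022, 0.0848].
Step 2: g^T H^(-1) g = sum_i g_i^2 / H_ii
  = (-4.4244)^2/11 + (0.3392)^2/4
  = 1.7796 + 0.0288 = 1.8083
Step 3: Objective decrease = 0.5 * g^T H^(-1) g = 0.9042


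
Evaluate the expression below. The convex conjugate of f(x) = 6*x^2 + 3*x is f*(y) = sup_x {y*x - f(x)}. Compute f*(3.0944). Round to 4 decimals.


f*(y) = sup_x {y*x - a*x^2 - b*x} = sup_x {(y-b)*x - a*x^2}
FOC: (y - b) - 2a*x = 0 => x* = (y - b)/(2a)
x* = (3.0944 - 3)/(2*6) = 0.0079
f*(3.0944) = (y-b)^2/(4a) = (3.0944 - 3)^2/(4*6)
= 0.0089/24 = 0.0004


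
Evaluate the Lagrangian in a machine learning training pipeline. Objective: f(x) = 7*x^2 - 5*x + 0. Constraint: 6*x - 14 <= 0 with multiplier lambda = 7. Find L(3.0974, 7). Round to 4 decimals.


Step 1: Evaluate f(x).
f(3.0974) = 7*3.0974^2 - 5*3.0974 + 0 = 51.6702
Step 2: Evaluate g(x).
g(3.0974) = 6*3.0974 - 14 = 4.5844
Step 3: Compute Lagrangian.
L = 51.6702 + 7*4.5844 = 83.761


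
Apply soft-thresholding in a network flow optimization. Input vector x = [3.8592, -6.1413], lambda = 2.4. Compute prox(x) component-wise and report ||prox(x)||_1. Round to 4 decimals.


Soft-thresholding with lambda = 2.4:
prox(3.8592) = sign(3.8592)*max(|3.8592| - 2.4, 0) = 1.4592
prox(-6.1413) = sign(-6.1413)*max(|-6.1413| - 2.4, 0) = -3.7413
prox(x) = [1.4592, -3.7413]
||prox(x)||_1 = 1.4592 + 3.7413 = 5.2005


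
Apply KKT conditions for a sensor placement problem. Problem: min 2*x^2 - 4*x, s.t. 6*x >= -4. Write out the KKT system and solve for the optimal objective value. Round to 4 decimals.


Step 1: Try lambda = 0 (constraint inactive).
Stationarity: 2*2*x - 4 = 0
x* = 4/(2*2) = 1.0
Check constraint: 6*1.0 = 6.0 >= -4 -- satisfied.
Step 2: Compute optimal value.
f(x*) = 2*1.0^2 - 4*1.0 = -2.0


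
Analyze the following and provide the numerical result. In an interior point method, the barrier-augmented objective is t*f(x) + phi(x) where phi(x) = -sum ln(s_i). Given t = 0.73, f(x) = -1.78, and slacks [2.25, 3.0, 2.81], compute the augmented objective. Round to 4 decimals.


Step 1: Compute log-barrier.
ln values: [0.8109, 1.0986, 1.0332]
phi = -(0.8109 + 1.0986 + 1.0332) = -2.9427
Step 2: Compute augmented objective.
t*f(x) = 0.73*-1.78 = -1.2994
Total = -1.2994 - 2.9427 = -4.2421


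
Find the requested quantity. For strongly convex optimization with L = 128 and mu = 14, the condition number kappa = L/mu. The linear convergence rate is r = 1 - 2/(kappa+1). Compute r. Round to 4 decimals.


Step 1: Compute the condition number.
kappa = L/mu = 128/14 = 9.1429
Step 2: Compute the convergence rate.
r = 1 - 2/(kappa + 1) = 1 - 2*mu/(L + mu) = (L - mu)/(L + mu) = 114/142 = 0.8028


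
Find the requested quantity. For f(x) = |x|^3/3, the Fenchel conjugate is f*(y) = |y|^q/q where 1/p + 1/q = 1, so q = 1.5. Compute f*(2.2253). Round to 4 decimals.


The conjugate exponent q satisfies 1/p + 1/q = 1.
p = 3, so q = 3/(3 - 1) = 1.5
|y|^q = 2.2253^1.5 = 3.3196
f*(2.2253) = 3.3196 / 1.5 = 2.2131


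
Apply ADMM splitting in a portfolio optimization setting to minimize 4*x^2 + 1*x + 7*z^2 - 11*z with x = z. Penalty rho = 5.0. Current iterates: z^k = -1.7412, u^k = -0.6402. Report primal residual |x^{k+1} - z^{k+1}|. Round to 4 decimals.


ADMM iteration with rho = 5.0, z^k = -1.7412, u^k = -0.6402
Step 1: x-update.
Minimize 4*x^2 + 1*x + (5.0/2)*(x + 1.7412 - 0.6402)^2
FOC: (2*4 + 5.0)*x = -1 + 5.0*(-1.7412 + 0.6402)
x^{k+1} = -0.5004
Step 2: z-update.
Minimize 7*z^2 - 11*z + (5.0/2)*(-0.5004 - z - 0.6402)^2
FOC: (2*7 + 5.0)*z = 11 + 5.0*(-0.5004 - 0.6402)
z^{k+1} = 0.2788
Step 3: u-update.
u^{k+1} = -0.6402 - 0.5004 - 0.2788 = -1.4194
Step 4: Primal residual = |-0.5004 - 0.2788| = 0.7792


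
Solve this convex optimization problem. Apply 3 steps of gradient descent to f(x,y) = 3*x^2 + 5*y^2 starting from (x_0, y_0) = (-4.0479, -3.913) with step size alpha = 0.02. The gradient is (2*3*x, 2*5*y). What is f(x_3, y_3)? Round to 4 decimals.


Gradient descent on f(x,y) = 3*x^2 + 5*y^2.
Starting point: (-4.0479, -3.913), alpha = 0.02
Step 1: grad_x = 2*3*-4.0479 = -24.2874, grad_y = 2*5*-3.913 = -39.13
  x_1 = -4.0479 - 0.02*-24.2874 = -3.5622
  y_1 = -3.913 - 0.02*-39.13 = -3.1304
Step 2: grad_x = 2*3*-3.5622 = -21.3729, grad_y = 2*5*-3.1304 = -31.304
  x_2 = -3.5622 - 0.02*-21.3729 = -3.1347
  y_2 = -3.1304 - 0.02*-31.304 = -2.5043
Step 3: grad_x = 2*3*-3.1347 = -18.8082, grad_y = 2*5*-2.5043 = -25.0432
  x_3 = -3.1347 - 0.02*-18.8082 = -2.7585
  y_3 = -2.5043 - 0.02*-25.0432 = -2.0035
f(-2.7585, -2.0035) = 3*(-2.7585)^2 + 5*(-2.0035)^2 = 42.8977


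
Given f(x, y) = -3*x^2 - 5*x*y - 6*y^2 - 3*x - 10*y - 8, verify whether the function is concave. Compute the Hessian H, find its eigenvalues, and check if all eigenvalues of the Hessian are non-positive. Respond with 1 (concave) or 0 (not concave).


The Hessian of f(x,y) = -3*x^2 - 5*x*y - 6*y^2 - 3*x - 10*y - 8 is:
H = [[-6, -5], [-5, -12]]
Trace = -6 - 12 = -18
Determinant = -6*-12 - (-5)^2 = 47
Discriminant = (-18)^2 - 4*47 = 136.0
Eigenvalues: lambda_1 = -14.831, lambda_2 = -3.169
The function is concave.

1


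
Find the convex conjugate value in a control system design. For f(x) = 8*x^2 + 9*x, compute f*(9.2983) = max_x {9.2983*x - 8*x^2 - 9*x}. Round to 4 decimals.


f*(y) = sup_x {y*x - a*x^2 - b*x} = sup_x {(y-b)*x - a*x^2}
FOC: (y - b) - 2a*x = 0 => x* = (y - b)/(2a)
x* = (9.2983 - 9)/(2*8) = 0.0186
f*(9.2983) = (y-b)^2/(4a) = (9.2983 - 9)^2/(4*8)
= 0.089/32 = 0.0028


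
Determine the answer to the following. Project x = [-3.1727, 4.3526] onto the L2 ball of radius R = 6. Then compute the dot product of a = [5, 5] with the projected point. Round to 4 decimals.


Step 1: Compute ||x|| (intermediates to 6 decimals).
||x|| = sqrt((-3.1727)^2 + 4.3526^2) = 5.3862
Step 2: Project.
Since ||x|| <= R, proj = x (no scaling needed).
proj(x) = [-3.1727, 4.3526]
Step 3: Dot product.
a^T * proj(x) = 5*(-3.1727) + 5*4.3526 = 5.8995


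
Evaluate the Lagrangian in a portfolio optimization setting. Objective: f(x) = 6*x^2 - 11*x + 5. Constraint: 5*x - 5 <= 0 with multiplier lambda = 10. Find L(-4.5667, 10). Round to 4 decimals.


Step 1: Evaluate f(x).
f(-4.5667) = 6*(-4.5667)^2 - 11*(-4.5667) + 5 = 180.3622
Step 2: Evaluate g(x).
g(-4.5667) = 5*-4.5667 - 5 = -27.8335
Step 3: Compute Lagrangian.
L = 180.3622 + 10*-27.8335 = -97.9728


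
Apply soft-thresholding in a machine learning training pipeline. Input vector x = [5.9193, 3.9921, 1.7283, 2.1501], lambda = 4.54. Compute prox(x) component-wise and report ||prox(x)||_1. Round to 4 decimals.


Soft-thresholding with lambda = 4.54:
prox(5.9193) = sign(5.9193)*max(|5.9193| - 4.54, 0) = 1.3793
prox(3.9921) = sign(3.9921)*max(|3.9921| - 4.54, 0) = 0.0
prox(1.7283) = sign(1.7283)*max(|1.7283| - 4.54, 0) = 0.0
prox(2.1501) = sign(2.1501)*max(|2.1501| - 4.54, 0) = 0.0
prox(x) = [1.3793, 0.0, 0.0, 0.0]
||prox(x)||_1 = 1.3793 + 0.0 + 0.0 + 0.0 = 1.3793
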